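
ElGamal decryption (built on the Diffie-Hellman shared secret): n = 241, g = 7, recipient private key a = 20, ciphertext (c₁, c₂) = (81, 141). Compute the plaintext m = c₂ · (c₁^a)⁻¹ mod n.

Shared mask s = c₁^a mod n = 81^20 mod 241.
81^1 ≡ 81 (mod 241)
81^2 = (81^1)^2 ≡ 81^2 = 6561 ≡ 54 (mod 241)
81^4 = (81^2)^2 ≡ 54^2 = 2916 ≡ 24 (mod 241)
81^8 = (81^4)^2 ≡ 24^2 = 576 ≡ 94 (mod 241)
81^16 = (81^8)^2 ≡ 94^2 = 8836 ≡ 160 (mod 241)
81^20 = 81^16 · 81^4 ≡ 160 · 24 ≡ 225 (mod 241).
So s = 225; s⁻¹ ≡ 15 (mod 241).
m = c₂ · s⁻¹ mod 241 = 141 · 15 mod 241 = 187.

187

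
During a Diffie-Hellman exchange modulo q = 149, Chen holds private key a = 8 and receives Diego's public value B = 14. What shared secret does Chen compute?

Shared key K = 14^8 mod 149.
14^1 ≡ 14 (mod 149)
14^2 = (14^1)^2 ≡ 14^2 = 196 ≡ 47 (mod 149)
14^4 = (14^2)^2 ≡ 47^2 = 2209 ≡ 123 (mod 149)
14^8 = (14^4)^2 ≡ 123^2 = 15129 ≡ 80 (mod 149)

80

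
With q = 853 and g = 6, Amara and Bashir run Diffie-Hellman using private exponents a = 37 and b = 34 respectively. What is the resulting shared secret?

121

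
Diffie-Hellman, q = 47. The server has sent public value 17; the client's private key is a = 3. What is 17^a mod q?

25

Shared key K = 17^3 mod 47.
17^1 ≡ 17 (mod 47)
17^2 = (17^1)^2 ≡ 17^2 = 289 ≡ 7 (mod 47)
17^3 = 17^2 · 17^1 ≡ 7 · 17 ≡ 25 (mod 47).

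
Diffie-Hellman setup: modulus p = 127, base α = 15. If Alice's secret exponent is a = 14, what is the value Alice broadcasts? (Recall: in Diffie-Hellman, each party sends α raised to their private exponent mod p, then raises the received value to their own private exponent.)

37

Public value = 15^14 (mod 127).
15^1 ≡ 15 (mod 127)
15^2 = (15^1)^2 ≡ 15^2 = 225 ≡ 98 (mod 127)
15^4 = (15^2)^2 ≡ 98^2 = 9604 ≡ 79 (mod 127)
15^8 = (15^4)^2 ≡ 79^2 = 6241 ≡ 18 (mod 127)
15^14 = 15^8 · 15^4 · 15^2 ≡ 18 · 79 · 98 ≡ 37 (mod 127).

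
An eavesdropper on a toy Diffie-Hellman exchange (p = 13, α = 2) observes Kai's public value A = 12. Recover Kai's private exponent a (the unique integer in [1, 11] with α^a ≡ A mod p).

6

Try successive powers of 2 modulo 13:
2^1 ≡ 2
2^2 ≡ 4
2^3 ≡ 8
2^4 ≡ 3
2^5 ≡ 6
2^6 ≡ 12
Found: a = 6.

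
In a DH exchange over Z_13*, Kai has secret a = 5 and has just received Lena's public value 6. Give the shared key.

2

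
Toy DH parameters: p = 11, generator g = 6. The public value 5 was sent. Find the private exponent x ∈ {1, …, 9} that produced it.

6

Try successive powers of 6 modulo 11:
6^1 ≡ 6
6^2 ≡ 3
6^3 ≡ 7
6^4 ≡ 9
6^5 ≡ 10
6^6 ≡ 5
Found: x = 6.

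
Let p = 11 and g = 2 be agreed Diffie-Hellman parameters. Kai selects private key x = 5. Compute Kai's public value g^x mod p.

Public value = 2^5 mod 11.
2^1 ≡ 2 (mod 11)
2^2 = (2^1)^2 ≡ 2^2 = 4 ≡ 4 (mod 11)
2^4 = (2^2)^2 ≡ 4^2 = 16 ≡ 5 (mod 11)
2^5 = 2^4 · 2^1 ≡ 5 · 2 ≡ 10 (mod 11).

10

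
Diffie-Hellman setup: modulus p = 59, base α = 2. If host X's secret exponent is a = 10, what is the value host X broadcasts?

21

Public value = 2^10 mod 59.
2^1 ≡ 2 (mod 59)
2^2 = (2^1)^2 ≡ 2^2 = 4 ≡ 4 (mod 59)
2^4 = (2^2)^2 ≡ 4^2 = 16 ≡ 16 (mod 59)
2^8 = (2^4)^2 ≡ 16^2 = 256 ≡ 20 (mod 59)
2^10 = 2^8 · 2^2 ≡ 20 · 4 ≡ 21 (mod 59).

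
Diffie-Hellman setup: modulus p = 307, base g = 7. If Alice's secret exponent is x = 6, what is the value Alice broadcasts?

Public value = 7^6 mod 307.
7^1 ≡ 7 (mod 307)
7^2 = (7^1)^2 ≡ 7^2 = 49 ≡ 49 (mod 307)
7^4 = (7^2)^2 ≡ 49^2 = 2401 ≡ 252 (mod 307)
7^6 = 7^4 · 7^2 ≡ 252 · 49 ≡ 68 (mod 307).

68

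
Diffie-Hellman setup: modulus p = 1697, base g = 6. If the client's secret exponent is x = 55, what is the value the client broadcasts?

69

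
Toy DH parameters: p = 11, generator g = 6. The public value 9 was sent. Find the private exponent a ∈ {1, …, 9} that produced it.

4

Try successive powers of 6 modulo 11:
6^1 ≡ 6
6^2 ≡ 3
6^3 ≡ 7
6^4 ≡ 9
Found: a = 4.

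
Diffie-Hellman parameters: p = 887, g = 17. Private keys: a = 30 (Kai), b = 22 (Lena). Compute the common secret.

Lena sends B = g^b mod p = 17^22 mod 887.
17^1 ≡ 17 (mod 887)
17^2 = (17^1)^2 ≡ 17^2 = 289 ≡ 289 (mod 887)
17^4 = (17^2)^2 ≡ 289^2 = 83521 ≡ 143 (mod 887)
17^8 = (17^4)^2 ≡ 143^2 = 20449 ≡ 48 (mod 887)
17^16 = (17^8)^2 ≡ 48^2 = 2304 ≡ 530 (mod 887)
17^22 = 17^16 · 17^4 · 17^2 ≡ 530 · 143 · 289 ≡ 619 (mod 887).
So B = 619. Kai then computes K = B^a mod p = 619^30 mod 887.
619^1 ≡ 619 (mod 887)
619^2 = (619^1)^2 ≡ 619^2 = 383161 ≡ 864 (mod 887)
619^4 = (619^2)^2 ≡ 864^2 = 746496 ≡ 529 (mod 887)
619^8 = (619^4)^2 ≡ 529^2 = 279841 ≡ 436 (mod 887)
619^16 = (619^8)^2 ≡ 436^2 = 190096 ≡ 278 (mod 887)
619^30 = 619^16 · 619^8 · 619^4 · 619^2 ≡ 278 · 436 · 529 · 864 ≡ 882 (mod 887).

882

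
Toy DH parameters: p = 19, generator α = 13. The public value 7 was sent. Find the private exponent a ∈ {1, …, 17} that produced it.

12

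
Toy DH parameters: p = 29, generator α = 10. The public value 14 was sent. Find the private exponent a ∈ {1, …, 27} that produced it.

Try successive powers of 10 modulo 29:
10^1 ≡ 10
10^2 ≡ 13
10^3 ≡ 14
Found: a = 3.

3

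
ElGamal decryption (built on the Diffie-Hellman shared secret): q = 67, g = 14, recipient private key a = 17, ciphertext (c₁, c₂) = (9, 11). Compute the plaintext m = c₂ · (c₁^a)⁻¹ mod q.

Shared mask s = c₁^a mod q = 9^17 mod 67.
9^1 ≡ 9 (mod 67)
9^2 = (9^1)^2 ≡ 9^2 = 81 ≡ 14 (mod 67)
9^4 = (9^2)^2 ≡ 14^2 = 196 ≡ 62 (mod 67)
9^8 = (9^4)^2 ≡ 62^2 = 3844 ≡ 25 (mod 67)
9^16 = (9^8)^2 ≡ 25^2 = 625 ≡ 22 (mod 67)
9^17 = 9^16 · 9^1 ≡ 22 · 9 ≡ 64 (mod 67).
So s = 64; s⁻¹ ≡ 22 (mod 67).
m = c₂ · s⁻¹ mod 67 = 11 · 22 mod 67 = 41.

41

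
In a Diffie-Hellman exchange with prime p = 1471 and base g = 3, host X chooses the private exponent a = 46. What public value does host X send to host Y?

Public value = 3^46 mod 1471.
3^1 ≡ 3 (mod 1471)
3^2 = (3^1)^2 ≡ 3^2 = 9 ≡ 9 (mod 1471)
3^4 = (3^2)^2 ≡ 9^2 = 81 ≡ 81 (mod 1471)
3^8 = (3^4)^2 ≡ 81^2 = 6561 ≡ 677 (mod 1471)
3^16 = (3^8)^2 ≡ 677^2 = 458329 ≡ 848 (mod 1471)
3^32 = (3^16)^2 ≡ 848^2 = 719104 ≡ 1256 (mod 1471)
3^46 = 3^32 · 3^8 · 3^4 · 3^2 ≡ 1256 · 677 · 81 · 9 ≡ 990 (mod 1471).

990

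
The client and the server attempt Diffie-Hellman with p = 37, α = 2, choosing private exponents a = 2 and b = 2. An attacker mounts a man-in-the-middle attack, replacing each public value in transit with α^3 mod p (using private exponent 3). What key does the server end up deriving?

The server receives an attacker's public value M = 2^3 mod 37 instead of the honest one.
2^1 ≡ 2 (mod 37)
2^2 = (2^1)^2 ≡ 2^2 = 4 ≡ 4 (mod 37)
2^3 = 2^2 · 2^1 ≡ 4 · 2 ≡ 8 (mod 37).
So M = 8. The server computes K = M^2 mod 37.
8^1 ≡ 8 (mod 37)
8^2 = (8^1)^2 ≡ 8^2 = 64 ≡ 27 (mod 37)

27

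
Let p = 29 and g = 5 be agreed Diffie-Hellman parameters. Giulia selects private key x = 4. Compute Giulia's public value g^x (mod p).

Public value = 5^4 (mod 29).
5^1 ≡ 5 (mod 29)
5^2 = (5^1)^2 ≡ 5^2 = 25 ≡ 25 (mod 29)
5^4 = (5^2)^2 ≡ 25^2 = 625 ≡ 16 (mod 29)

16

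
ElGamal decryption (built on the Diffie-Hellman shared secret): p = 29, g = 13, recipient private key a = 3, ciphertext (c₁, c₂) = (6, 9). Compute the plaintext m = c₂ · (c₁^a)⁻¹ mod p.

Shared mask s = c₁^a mod p = 6^3 mod 29.
6^1 ≡ 6 (mod 29)
6^2 = (6^1)^2 ≡ 6^2 = 36 ≡ 7 (mod 29)
6^3 = 6^2 · 6^1 ≡ 7 · 6 ≡ 13 (mod 29).
So s = 13; s⁻¹ ≡ 9 (mod 29).
m = c₂ · s⁻¹ mod 29 = 9 · 9 mod 29 = 23.

23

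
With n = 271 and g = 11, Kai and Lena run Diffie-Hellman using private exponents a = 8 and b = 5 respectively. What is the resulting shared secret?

Lena sends B = g^b mod n = 11^5 mod 271.
11^1 ≡ 11 (mod 271)
11^2 = (11^1)^2 ≡ 11^2 = 121 ≡ 121 (mod 271)
11^4 = (11^2)^2 ≡ 121^2 = 14641 ≡ 7 (mod 271)
11^5 = 11^4 · 11^1 ≡ 7 · 11 ≡ 77 (mod 271).
So B = 77. Kai then computes K = B^a mod n = 77^8 mod 271.
77^1 ≡ 77 (mod 271)
77^2 = (77^1)^2 ≡ 77^2 = 5929 ≡ 238 (mod 271)
77^4 = (77^2)^2 ≡ 238^2 = 56644 ≡ 5 (mod 271)
77^8 = (77^4)^2 ≡ 5^2 = 25 ≡ 25 (mod 271)

25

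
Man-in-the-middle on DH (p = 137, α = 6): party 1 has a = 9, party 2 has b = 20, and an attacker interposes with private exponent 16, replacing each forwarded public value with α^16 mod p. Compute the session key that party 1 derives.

Party 1 receives an attacker's public value M = 6^16 mod 137 instead of the honest one.
6^1 ≡ 6 (mod 137)
6^2 = (6^1)^2 ≡ 6^2 = 36 ≡ 36 (mod 137)
6^4 = (6^2)^2 ≡ 36^2 = 1296 ≡ 63 (mod 137)
6^8 = (6^4)^2 ≡ 63^2 = 3969 ≡ 133 (mod 137)
6^16 = (6^8)^2 ≡ 133^2 = 17689 ≡ 16 (mod 137)
So M = 16. Party 1 computes K = M^9 mod 137.
16^1 ≡ 16 (mod 137)
16^2 = (16^1)^2 ≡ 16^2 = 256 ≡ 119 (mod 137)
16^4 = (16^2)^2 ≡ 119^2 = 14161 ≡ 50 (mod 137)
16^8 = (16^4)^2 ≡ 50^2 = 2500 ≡ 34 (mod 137)
16^9 = 16^8 · 16^1 ≡ 34 · 16 ≡ 133 (mod 137).

133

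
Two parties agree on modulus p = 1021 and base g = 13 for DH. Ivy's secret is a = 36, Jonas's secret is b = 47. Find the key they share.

507

Ivy sends A = g^a mod p = 13^36 mod 1021.
13^1 ≡ 13 (mod 1021)
13^2 = (13^1)^2 ≡ 13^2 = 169 ≡ 169 (mod 1021)
13^4 = (13^2)^2 ≡ 169^2 = 28561 ≡ 994 (mod 1021)
13^8 = (13^4)^2 ≡ 994^2 = 988036 ≡ 729 (mod 1021)
13^16 = (13^8)^2 ≡ 729^2 = 531441 ≡ 521 (mod 1021)
13^32 = (13^16)^2 ≡ 521^2 = 271441 ≡ 876 (mod 1021)
13^36 = 13^32 · 13^4 ≡ 876 · 994 ≡ 852 (mod 1021).
So A = 852. Jonas then computes K = A^b mod p = 852^47 mod 1021.
852^1 ≡ 852 (mod 1021)
852^2 = (852^1)^2 ≡ 852^2 = 725904 ≡ 994 (mod 1021)
852^4 = (852^2)^2 ≡ 994^2 = 988036 ≡ 729 (mod 1021)
852^8 = (852^4)^2 ≡ 729^2 = 531441 ≡ 521 (mod 1021)
852^16 = (852^8)^2 ≡ 521^2 = 271441 ≡ 876 (mod 1021)
852^32 = (852^16)^2 ≡ 876^2 = 767376 ≡ 605 (mod 1021)
852^47 = 852^32 · 852^8 · 852^4 · 852^2 · 852^1 ≡ 605 · 521 · 729 · 994 · 852 ≡ 507 (mod 1021).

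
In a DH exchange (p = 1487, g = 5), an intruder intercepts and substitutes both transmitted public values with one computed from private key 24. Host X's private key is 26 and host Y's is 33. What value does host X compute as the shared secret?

64

Host X receives an intruder's public value M = 5^24 mod 1487 instead of the honest one.
5^1 ≡ 5 (mod 1487)
5^2 = (5^1)^2 ≡ 5^2 = 25 ≡ 25 (mod 1487)
5^4 = (5^2)^2 ≡ 25^2 = 625 ≡ 625 (mod 1487)
5^8 = (5^4)^2 ≡ 625^2 = 390625 ≡ 1031 (mod 1487)
5^16 = (5^8)^2 ≡ 1031^2 = 1062961 ≡ 1243 (mod 1487)
5^24 = 5^16 · 5^8 ≡ 1243 · 1031 ≡ 1226 (mod 1487).
So M = 1226. Host X computes K = M^26 mod 1487.
1226^1 ≡ 1226 (mod 1487)
1226^2 = (1226^1)^2 ≡ 1226^2 = 1503076 ≡ 1206 (mod 1487)
1226^4 = (1226^2)^2 ≡ 1206^2 = 1454436 ≡ 150 (mod 1487)
1226^8 = (1226^4)^2 ≡ 150^2 = 22500 ≡ 195 (mod 1487)
1226^16 = (1226^8)^2 ≡ 195^2 = 38025 ≡ 850 (mod 1487)
1226^26 = 1226^16 · 1226^8 · 1226^2 ≡ 850 · 195 · 1206 ≡ 64 (mod 1487).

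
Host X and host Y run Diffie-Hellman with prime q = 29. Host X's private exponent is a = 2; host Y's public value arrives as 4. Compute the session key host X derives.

Shared key K = 4^2 mod 29.
4^1 ≡ 4 (mod 29)
4^2 = (4^1)^2 ≡ 4^2 = 16 ≡ 16 (mod 29)

16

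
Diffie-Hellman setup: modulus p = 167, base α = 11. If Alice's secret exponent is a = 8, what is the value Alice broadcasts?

19

Public value = 11^8 (mod 167).
11^1 ≡ 11 (mod 167)
11^2 = (11^1)^2 ≡ 11^2 = 121 ≡ 121 (mod 167)
11^4 = (11^2)^2 ≡ 121^2 = 14641 ≡ 112 (mod 167)
11^8 = (11^4)^2 ≡ 112^2 = 12544 ≡ 19 (mod 167)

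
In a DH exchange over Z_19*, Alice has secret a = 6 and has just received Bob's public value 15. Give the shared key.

Shared key K = 15^6 mod 19.
15^1 ≡ 15 (mod 19)
15^2 = (15^1)^2 ≡ 15^2 = 225 ≡ 16 (mod 19)
15^4 = (15^2)^2 ≡ 16^2 = 256 ≡ 9 (mod 19)
15^6 = 15^4 · 15^2 ≡ 9 · 16 ≡ 11 (mod 19).

11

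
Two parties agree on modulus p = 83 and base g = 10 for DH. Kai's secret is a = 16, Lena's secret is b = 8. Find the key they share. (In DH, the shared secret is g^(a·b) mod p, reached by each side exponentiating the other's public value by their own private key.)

68

Kai sends A = g^a mod p = 10^16 mod 83.
10^1 ≡ 10 (mod 83)
10^2 = (10^1)^2 ≡ 10^2 = 100 ≡ 17 (mod 83)
10^4 = (10^2)^2 ≡ 17^2 = 289 ≡ 40 (mod 83)
10^8 = (10^4)^2 ≡ 40^2 = 1600 ≡ 23 (mod 83)
10^16 = (10^8)^2 ≡ 23^2 = 529 ≡ 31 (mod 83)
So A = 31. Lena then computes K = A^b mod p = 31^8 mod 83.
31^1 ≡ 31 (mod 83)
31^2 = (31^1)^2 ≡ 31^2 = 961 ≡ 48 (mod 83)
31^4 = (31^2)^2 ≡ 48^2 = 2304 ≡ 63 (mod 83)
31^8 = (31^4)^2 ≡ 63^2 = 3969 ≡ 68 (mod 83)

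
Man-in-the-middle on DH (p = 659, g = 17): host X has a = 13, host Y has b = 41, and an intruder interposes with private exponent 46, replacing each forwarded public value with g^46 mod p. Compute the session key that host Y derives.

625

Host Y receives an intruder's public value M = 17^46 mod 659 instead of the honest one.
17^1 ≡ 17 (mod 659)
17^2 = (17^1)^2 ≡ 17^2 = 289 ≡ 289 (mod 659)
17^4 = (17^2)^2 ≡ 289^2 = 83521 ≡ 487 (mod 659)
17^8 = (17^4)^2 ≡ 487^2 = 237169 ≡ 588 (mod 659)
17^16 = (17^8)^2 ≡ 588^2 = 345744 ≡ 428 (mod 659)
17^32 = (17^16)^2 ≡ 428^2 = 183184 ≡ 641 (mod 659)
17^46 = 17^32 · 17^8 · 17^4 · 17^2 ≡ 641 · 588 · 487 · 289 ≡ 117 (mod 659).
So M = 117. Host Y computes K = M^41 mod 659.
117^1 ≡ 117 (mod 659)
117^2 = (117^1)^2 ≡ 117^2 = 13689 ≡ 509 (mod 659)
117^4 = (117^2)^2 ≡ 509^2 = 259081 ≡ 94 (mod 659)
117^8 = (117^4)^2 ≡ 94^2 = 8836 ≡ 269 (mod 659)
117^16 = (117^8)^2 ≡ 269^2 = 72361 ≡ 530 (mod 659)
117^32 = (117^16)^2 ≡ 530^2 = 280900 ≡ 166 (mod 659)
117^41 = 117^32 · 117^8 · 117^1 ≡ 166 · 269 · 117 ≡ 625 (mod 659).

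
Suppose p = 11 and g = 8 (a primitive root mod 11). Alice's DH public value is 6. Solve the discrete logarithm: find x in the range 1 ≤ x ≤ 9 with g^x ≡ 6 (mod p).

3

Try successive powers of 8 modulo 11:
8^1 ≡ 8
8^2 ≡ 9
8^3 ≡ 6
Found: x = 3.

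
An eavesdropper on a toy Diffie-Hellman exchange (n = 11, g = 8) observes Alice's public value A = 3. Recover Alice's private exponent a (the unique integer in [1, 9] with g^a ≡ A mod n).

Try successive powers of 8 modulo 11:
8^1 ≡ 8
8^2 ≡ 9
8^3 ≡ 6
8^4 ≡ 4
8^5 ≡ 10
8^6 ≡ 3
Found: a = 6.

6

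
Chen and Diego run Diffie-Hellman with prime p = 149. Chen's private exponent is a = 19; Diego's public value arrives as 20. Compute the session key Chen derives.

24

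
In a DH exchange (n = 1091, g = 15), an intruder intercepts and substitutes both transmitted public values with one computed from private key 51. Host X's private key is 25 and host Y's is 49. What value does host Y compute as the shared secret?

Host Y receives an intruder's public value M = 15^51 mod 1091 instead of the honest one.
15^1 ≡ 15 (mod 1091)
15^2 = (15^1)^2 ≡ 15^2 = 225 ≡ 225 (mod 1091)
15^4 = (15^2)^2 ≡ 225^2 = 50625 ≡ 439 (mod 1091)
15^8 = (15^4)^2 ≡ 439^2 = 192721 ≡ 705 (mod 1091)
15^16 = (15^8)^2 ≡ 705^2 = 497025 ≡ 620 (mod 1091)
15^32 = (15^16)^2 ≡ 620^2 = 384400 ≡ 368 (mod 1091)
15^51 = 15^32 · 15^16 · 15^2 · 15^1 ≡ 368 · 620 · 225 · 15 ≡ 199 (mod 1091).
So M = 199. Host Y computes K = M^49 mod 1091.
199^1 ≡ 199 (mod 1091)
199^2 = (199^1)^2 ≡ 199^2 = 39601 ≡ 325 (mod 1091)
199^4 = (199^2)^2 ≡ 325^2 = 105625 ≡ 889 (mod 1091)
199^8 = (199^4)^2 ≡ 889^2 = 790321 ≡ 437 (mod 1091)
199^16 = (199^8)^2 ≡ 437^2 = 190969 ≡ 44 (mod 1091)
199^32 = (199^16)^2 ≡ 44^2 = 1936 ≡ 845 (mod 1091)
199^49 = 199^32 · 199^16 · 199^1 ≡ 845 · 44 · 199 ≡ 749 (mod 1091).

749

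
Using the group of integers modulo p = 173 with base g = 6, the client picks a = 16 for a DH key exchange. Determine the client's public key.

Public value = 6^16 mod 173.
6^1 ≡ 6 (mod 173)
6^2 = (6^1)^2 ≡ 6^2 = 36 ≡ 36 (mod 173)
6^4 = (6^2)^2 ≡ 36^2 = 1296 ≡ 85 (mod 173)
6^8 = (6^4)^2 ≡ 85^2 = 7225 ≡ 132 (mod 173)
6^16 = (6^8)^2 ≡ 132^2 = 17424 ≡ 124 (mod 173)

124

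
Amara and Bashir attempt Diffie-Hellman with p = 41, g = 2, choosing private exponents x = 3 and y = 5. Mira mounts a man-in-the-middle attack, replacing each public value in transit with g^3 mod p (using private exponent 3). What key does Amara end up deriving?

20

Amara receives Mira's public value M = 2^3 mod 41 instead of the honest one.
2^1 ≡ 2 (mod 41)
2^2 = (2^1)^2 ≡ 2^2 = 4 ≡ 4 (mod 41)
2^3 = 2^2 · 2^1 ≡ 4 · 2 ≡ 8 (mod 41).
So M = 8. Amara computes K = M^3 mod 41.
8^1 ≡ 8 (mod 41)
8^2 = (8^1)^2 ≡ 8^2 = 64 ≡ 23 (mod 41)
8^3 = 8^2 · 8^1 ≡ 23 · 8 ≡ 20 (mod 41).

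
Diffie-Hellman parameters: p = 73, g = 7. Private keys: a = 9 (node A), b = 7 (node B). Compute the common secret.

22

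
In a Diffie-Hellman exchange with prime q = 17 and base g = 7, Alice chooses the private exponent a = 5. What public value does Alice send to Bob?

Public value = 7^5 mod 17.
7^1 ≡ 7 (mod 17)
7^2 = (7^1)^2 ≡ 7^2 = 49 ≡ 15 (mod 17)
7^4 = (7^2)^2 ≡ 15^2 = 225 ≡ 4 (mod 17)
7^5 = 7^4 · 7^1 ≡ 4 · 7 ≡ 11 (mod 17).

11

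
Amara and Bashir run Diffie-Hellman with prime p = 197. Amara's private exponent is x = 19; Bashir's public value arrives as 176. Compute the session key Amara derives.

Shared key K = 176^19 mod 197.
176^1 ≡ 176 (mod 197)
176^2 = (176^1)^2 ≡ 176^2 = 30976 ≡ 47 (mod 197)
176^4 = (176^2)^2 ≡ 47^2 = 2209 ≡ 42 (mod 197)
176^8 = (176^4)^2 ≡ 42^2 = 1764 ≡ 188 (mod 197)
176^16 = (176^8)^2 ≡ 188^2 = 35344 ≡ 81 (mod 197)
176^19 = 176^16 · 176^2 · 176^1 ≡ 81 · 47 · 176 ≡ 35 (mod 197).

35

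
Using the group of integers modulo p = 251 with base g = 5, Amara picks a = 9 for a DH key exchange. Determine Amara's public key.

94

Public value = 5^9 (mod 251).
5^1 ≡ 5 (mod 251)
5^2 = (5^1)^2 ≡ 5^2 = 25 ≡ 25 (mod 251)
5^4 = (5^2)^2 ≡ 25^2 = 625 ≡ 123 (mod 251)
5^8 = (5^4)^2 ≡ 123^2 = 15129 ≡ 69 (mod 251)
5^9 = 5^8 · 5^1 ≡ 69 · 5 ≡ 94 (mod 251).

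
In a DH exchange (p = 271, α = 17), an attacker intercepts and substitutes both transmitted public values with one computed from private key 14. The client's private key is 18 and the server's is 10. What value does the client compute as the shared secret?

90

The client receives an attacker's public value M = 17^14 mod 271 instead of the honest one.
17^1 ≡ 17 (mod 271)
17^2 = (17^1)^2 ≡ 17^2 = 289 ≡ 18 (mod 271)
17^4 = (17^2)^2 ≡ 18^2 = 324 ≡ 53 (mod 271)
17^8 = (17^4)^2 ≡ 53^2 = 2809 ≡ 99 (mod 271)
17^14 = 17^8 · 17^4 · 17^2 ≡ 99 · 53 · 18 ≡ 138 (mod 271).
So M = 138. The client computes K = M^18 mod 271.
138^1 ≡ 138 (mod 271)
138^2 = (138^1)^2 ≡ 138^2 = 19044 ≡ 74 (mod 271)
138^4 = (138^2)^2 ≡ 74^2 = 5476 ≡ 56 (mod 271)
138^8 = (138^4)^2 ≡ 56^2 = 3136 ≡ 155 (mod 271)
138^16 = (138^8)^2 ≡ 155^2 = 24025 ≡ 177 (mod 271)
138^18 = 138^16 · 138^2 ≡ 177 · 74 ≡ 90 (mod 271).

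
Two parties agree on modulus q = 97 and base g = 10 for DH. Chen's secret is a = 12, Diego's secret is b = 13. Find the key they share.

47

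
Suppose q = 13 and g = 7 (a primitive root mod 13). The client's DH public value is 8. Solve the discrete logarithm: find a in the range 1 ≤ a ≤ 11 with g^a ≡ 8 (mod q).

9

Try successive powers of 7 modulo 13:
7^1 ≡ 7
7^2 ≡ 10
7^3 ≡ 5
7^4 ≡ 9
7^5 ≡ 11
7^6 ≡ 12
7^7 ≡ 6
7^8 ≡ 3
7^9 ≡ 8
Found: a = 9.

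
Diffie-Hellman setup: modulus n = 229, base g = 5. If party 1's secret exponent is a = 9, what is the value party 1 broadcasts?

213

Public value = 5^9 (mod 229).
5^1 ≡ 5 (mod 229)
5^2 = (5^1)^2 ≡ 5^2 = 25 ≡ 25 (mod 229)
5^4 = (5^2)^2 ≡ 25^2 = 625 ≡ 167 (mod 229)
5^8 = (5^4)^2 ≡ 167^2 = 27889 ≡ 180 (mod 229)
5^9 = 5^8 · 5^1 ≡ 180 · 5 ≡ 213 (mod 229).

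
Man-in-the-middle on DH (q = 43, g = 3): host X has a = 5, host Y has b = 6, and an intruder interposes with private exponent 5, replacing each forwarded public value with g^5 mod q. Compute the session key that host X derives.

Host X receives an intruder's public value M = 3^5 mod 43 instead of the honest one.
3^1 ≡ 3 (mod 43)
3^2 = (3^1)^2 ≡ 3^2 = 9 ≡ 9 (mod 43)
3^4 = (3^2)^2 ≡ 9^2 = 81 ≡ 38 (mod 43)
3^5 = 3^4 · 3^1 ≡ 38 · 3 ≡ 28 (mod 43).
So M = 28. Host X computes K = M^5 mod 43.
28^1 ≡ 28 (mod 43)
28^2 = (28^1)^2 ≡ 28^2 = 784 ≡ 10 (mod 43)
28^4 = (28^2)^2 ≡ 10^2 = 100 ≡ 14 (mod 43)
28^5 = 28^4 · 28^1 ≡ 14 · 28 ≡ 5 (mod 43).

5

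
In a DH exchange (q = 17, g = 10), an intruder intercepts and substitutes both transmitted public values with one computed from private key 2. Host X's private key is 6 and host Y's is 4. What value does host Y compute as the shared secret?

Host Y receives an intruder's public value M = 10^2 mod 17 instead of the honest one.
10^1 ≡ 10 (mod 17)
10^2 = (10^1)^2 ≡ 10^2 = 100 ≡ 15 (mod 17)
So M = 15. Host Y computes K = M^4 mod 17.
15^1 ≡ 15 (mod 17)
15^2 = (15^1)^2 ≡ 15^2 = 225 ≡ 4 (mod 17)
15^4 = (15^2)^2 ≡ 4^2 = 16 ≡ 16 (mod 17)

16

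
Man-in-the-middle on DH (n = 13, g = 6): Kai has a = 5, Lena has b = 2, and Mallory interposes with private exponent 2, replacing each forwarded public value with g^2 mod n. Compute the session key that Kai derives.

4

Kai receives Mallory's public value M = 6^2 mod 13 instead of the honest one.
6^1 ≡ 6 (mod 13)
6^2 = (6^1)^2 ≡ 6^2 = 36 ≡ 10 (mod 13)
So M = 10. Kai computes K = M^5 mod 13.
10^1 ≡ 10 (mod 13)
10^2 = (10^1)^2 ≡ 10^2 = 100 ≡ 9 (mod 13)
10^4 = (10^2)^2 ≡ 9^2 = 81 ≡ 3 (mod 13)
10^5 = 10^4 · 10^1 ≡ 3 · 10 ≡ 4 (mod 13).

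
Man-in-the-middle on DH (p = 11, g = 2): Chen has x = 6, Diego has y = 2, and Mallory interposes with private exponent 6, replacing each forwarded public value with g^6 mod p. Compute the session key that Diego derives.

4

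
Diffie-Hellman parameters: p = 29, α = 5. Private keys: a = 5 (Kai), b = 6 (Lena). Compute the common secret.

25

Lena sends B = α^b mod p = 5^6 mod 29.
5^1 ≡ 5 (mod 29)
5^2 = (5^1)^2 ≡ 5^2 = 25 ≡ 25 (mod 29)
5^4 = (5^2)^2 ≡ 25^2 = 625 ≡ 16 (mod 29)
5^6 = 5^4 · 5^2 ≡ 16 · 25 ≡ 23 (mod 29).
So B = 23. Kai then computes K = B^a mod p = 23^5 mod 29.
23^1 ≡ 23 (mod 29)
23^2 = (23^1)^2 ≡ 23^2 = 529 ≡ 7 (mod 29)
23^4 = (23^2)^2 ≡ 7^2 = 49 ≡ 20 (mod 29)
23^5 = 23^4 · 23^1 ≡ 20 · 23 ≡ 25 (mod 29).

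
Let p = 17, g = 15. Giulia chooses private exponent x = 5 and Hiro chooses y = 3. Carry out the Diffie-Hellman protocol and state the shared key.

8

Giulia sends A = g^x mod p = 15^5 mod 17.
15^1 ≡ 15 (mod 17)
15^2 = (15^1)^2 ≡ 15^2 = 225 ≡ 4 (mod 17)
15^4 = (15^2)^2 ≡ 4^2 = 16 ≡ 16 (mod 17)
15^5 = 15^4 · 15^1 ≡ 16 · 15 ≡ 2 (mod 17).
So A = 2. Hiro then computes K = A^y mod p = 2^3 mod 17.
2^1 ≡ 2 (mod 17)
2^2 = (2^1)^2 ≡ 2^2 = 4 ≡ 4 (mod 17)
2^3 = 2^2 · 2^1 ≡ 4 · 2 ≡ 8 (mod 17).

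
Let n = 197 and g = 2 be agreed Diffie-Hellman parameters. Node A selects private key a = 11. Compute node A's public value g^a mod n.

78

Public value = 2^11 mod 197.
2^1 ≡ 2 (mod 197)
2^2 = (2^1)^2 ≡ 2^2 = 4 ≡ 4 (mod 197)
2^4 = (2^2)^2 ≡ 4^2 = 16 ≡ 16 (mod 197)
2^8 = (2^4)^2 ≡ 16^2 = 256 ≡ 59 (mod 197)
2^11 = 2^8 · 2^2 · 2^1 ≡ 59 · 4 · 2 ≡ 78 (mod 197).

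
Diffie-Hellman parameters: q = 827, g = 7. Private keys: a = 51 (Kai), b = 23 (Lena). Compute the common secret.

569

Lena sends B = g^b mod q = 7^23 mod 827.
7^1 ≡ 7 (mod 827)
7^2 = (7^1)^2 ≡ 7^2 = 49 ≡ 49 (mod 827)
7^4 = (7^2)^2 ≡ 49^2 = 2401 ≡ 747 (mod 827)
7^8 = (7^4)^2 ≡ 747^2 = 558009 ≡ 611 (mod 827)
7^16 = (7^8)^2 ≡ 611^2 = 373321 ≡ 344 (mod 827)
7^23 = 7^16 · 7^4 · 7^2 · 7^1 ≡ 344 · 747 · 49 · 7 ≡ 18 (mod 827).
So B = 18. Kai then computes K = B^a mod q = 18^51 mod 827.
18^1 ≡ 18 (mod 827)
18^2 = (18^1)^2 ≡ 18^2 = 324 ≡ 324 (mod 827)
18^4 = (18^2)^2 ≡ 324^2 = 104976 ≡ 774 (mod 827)
18^8 = (18^4)^2 ≡ 774^2 = 599076 ≡ 328 (mod 827)
18^16 = (18^8)^2 ≡ 328^2 = 107584 ≡ 74 (mod 827)
18^32 = (18^16)^2 ≡ 74^2 = 5476 ≡ 514 (mod 827)
18^51 = 18^32 · 18^16 · 18^2 · 18^1 ≡ 514 · 74 · 324 · 18 ≡ 569 (mod 827).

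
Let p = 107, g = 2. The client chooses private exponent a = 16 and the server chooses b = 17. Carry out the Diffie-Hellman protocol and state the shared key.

86

The client sends A = g^a mod p = 2^16 mod 107.
2^1 ≡ 2 (mod 107)
2^2 = (2^1)^2 ≡ 2^2 = 4 ≡ 4 (mod 107)
2^4 = (2^2)^2 ≡ 4^2 = 16 ≡ 16 (mod 107)
2^8 = (2^4)^2 ≡ 16^2 = 256 ≡ 42 (mod 107)
2^16 = (2^8)^2 ≡ 42^2 = 1764 ≡ 52 (mod 107)
So A = 52. The server then computes K = A^b mod p = 52^17 mod 107.
52^1 ≡ 52 (mod 107)
52^2 = (52^1)^2 ≡ 52^2 = 2704 ≡ 29 (mod 107)
52^4 = (52^2)^2 ≡ 29^2 = 841 ≡ 92 (mod 107)
52^8 = (52^4)^2 ≡ 92^2 = 8464 ≡ 11 (mod 107)
52^16 = (52^8)^2 ≡ 11^2 = 121 ≡ 14 (mod 107)
52^17 = 52^16 · 52^1 ≡ 14 · 52 ≡ 86 (mod 107).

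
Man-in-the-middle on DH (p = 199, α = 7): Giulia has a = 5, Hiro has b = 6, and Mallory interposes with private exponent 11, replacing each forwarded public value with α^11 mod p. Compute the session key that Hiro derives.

106

Hiro receives Mallory's public value M = 7^11 mod 199 instead of the honest one.
7^1 ≡ 7 (mod 199)
7^2 = (7^1)^2 ≡ 7^2 = 49 ≡ 49 (mod 199)
7^4 = (7^2)^2 ≡ 49^2 = 2401 ≡ 13 (mod 199)
7^8 = (7^4)^2 ≡ 13^2 = 169 ≡ 169 (mod 199)
7^11 = 7^8 · 7^2 · 7^1 ≡ 169 · 49 · 7 ≡ 58 (mod 199).
So M = 58. Hiro computes K = M^6 mod 199.
58^1 ≡ 58 (mod 199)
58^2 = (58^1)^2 ≡ 58^2 = 3364 ≡ 180 (mod 199)
58^4 = (58^2)^2 ≡ 180^2 = 32400 ≡ 162 (mod 199)
58^6 = 58^4 · 58^2 ≡ 162 · 180 ≡ 106 (mod 199).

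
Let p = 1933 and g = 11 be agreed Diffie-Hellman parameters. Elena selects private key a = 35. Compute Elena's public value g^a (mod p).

Public value = 11^35 (mod 1933).
11^1 ≡ 11 (mod 1933)
11^2 = (11^1)^2 ≡ 11^2 = 121 ≡ 121 (mod 1933)
11^4 = (11^2)^2 ≡ 121^2 = 14641 ≡ 1110 (mod 1933)
11^8 = (11^4)^2 ≡ 1110^2 = 1232100 ≡ 779 (mod 1933)
11^16 = (11^8)^2 ≡ 779^2 = 606841 ≡ 1812 (mod 1933)
11^32 = (11^16)^2 ≡ 1812^2 = 3283344 ≡ 1110 (mod 1933)
11^35 = 11^32 · 11^2 · 11^1 ≡ 1110 · 121 · 11 ≡ 598 (mod 1933).

598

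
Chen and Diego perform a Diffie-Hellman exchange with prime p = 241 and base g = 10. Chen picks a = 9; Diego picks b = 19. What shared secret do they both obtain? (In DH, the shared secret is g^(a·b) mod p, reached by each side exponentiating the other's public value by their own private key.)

150

Diego sends B = g^b mod p = 10^19 mod 241.
10^1 ≡ 10 (mod 241)
10^2 = (10^1)^2 ≡ 10^2 = 100 ≡ 100 (mod 241)
10^4 = (10^2)^2 ≡ 100^2 = 10000 ≡ 119 (mod 241)
10^8 = (10^4)^2 ≡ 119^2 = 14161 ≡ 183 (mod 241)
10^16 = (10^8)^2 ≡ 183^2 = 33489 ≡ 231 (mod 241)
10^19 = 10^16 · 10^2 · 10^1 ≡ 231 · 100 · 10 ≡ 122 (mod 241).
So B = 122. Chen then computes K = B^a mod p = 122^9 mod 241.
122^1 ≡ 122 (mod 241)
122^2 = (122^1)^2 ≡ 122^2 = 14884 ≡ 183 (mod 241)
122^4 = (122^2)^2 ≡ 183^2 = 33489 ≡ 231 (mod 241)
122^8 = (122^4)^2 ≡ 231^2 = 53361 ≡ 100 (mod 241)
122^9 = 122^8 · 122^1 ≡ 100 · 122 ≡ 150 (mod 241).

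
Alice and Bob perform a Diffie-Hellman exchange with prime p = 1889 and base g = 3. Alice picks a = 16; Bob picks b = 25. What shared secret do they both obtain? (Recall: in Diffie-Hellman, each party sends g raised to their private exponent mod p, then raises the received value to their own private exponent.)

Bob sends B = g^b mod p = 3^25 mod 1889.
3^1 ≡ 3 (mod 1889)
3^2 = (3^1)^2 ≡ 3^2 = 9 ≡ 9 (mod 1889)
3^4 = (3^2)^2 ≡ 9^2 = 81 ≡ 81 (mod 1889)
3^8 = (3^4)^2 ≡ 81^2 = 6561 ≡ 894 (mod 1889)
3^16 = (3^8)^2 ≡ 894^2 = 799236 ≡ 189 (mod 1889)
3^25 = 3^16 · 3^8 · 3^1 ≡ 189 · 894 · 3 ≡ 646 (mod 1889).
So B = 646. Alice then computes K = B^a mod p = 646^16 mod 1889.
646^1 ≡ 646 (mod 1889)
646^2 = (646^1)^2 ≡ 646^2 = 417316 ≡ 1736 (mod 1889)
646^4 = (646^2)^2 ≡ 1736^2 = 3013696 ≡ 741 (mod 1889)
646^8 = (646^4)^2 ≡ 741^2 = 549081 ≡ 1271 (mod 1889)
646^16 = (646^8)^2 ≡ 1271^2 = 1615441 ≡ 346 (mod 1889)

346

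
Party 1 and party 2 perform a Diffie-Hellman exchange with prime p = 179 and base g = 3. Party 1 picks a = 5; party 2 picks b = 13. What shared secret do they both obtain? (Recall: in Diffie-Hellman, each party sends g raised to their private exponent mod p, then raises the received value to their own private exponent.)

Party 1 sends A = g^a mod p = 3^5 mod 179.
3^1 ≡ 3 (mod 179)
3^2 = (3^1)^2 ≡ 3^2 = 9 ≡ 9 (mod 179)
3^4 = (3^2)^2 ≡ 9^2 = 81 ≡ 81 (mod 179)
3^5 = 3^4 · 3^1 ≡ 81 · 3 ≡ 64 (mod 179).
So A = 64. Party 2 then computes K = A^b mod p = 64^13 mod 179.
64^1 ≡ 64 (mod 179)
64^2 = (64^1)^2 ≡ 64^2 = 4096 ≡ 158 (mod 179)
64^4 = (64^2)^2 ≡ 158^2 = 24964 ≡ 83 (mod 179)
64^8 = (64^4)^2 ≡ 83^2 = 6889 ≡ 87 (mod 179)
64^13 = 64^8 · 64^4 · 64^1 ≡ 87 · 83 · 64 ≡ 145 (mod 179).

145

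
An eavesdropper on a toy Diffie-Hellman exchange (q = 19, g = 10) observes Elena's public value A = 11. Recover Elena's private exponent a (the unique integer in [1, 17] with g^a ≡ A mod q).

6

Try successive powers of 10 modulo 19:
10^1 ≡ 10
10^2 ≡ 5
10^3 ≡ 12
10^4 ≡ 6
10^5 ≡ 3
10^6 ≡ 11
Found: a = 6.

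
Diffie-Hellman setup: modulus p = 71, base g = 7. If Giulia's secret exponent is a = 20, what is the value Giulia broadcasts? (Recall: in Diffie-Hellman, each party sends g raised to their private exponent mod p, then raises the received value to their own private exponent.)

Public value = 7^20 (mod 71).
7^1 ≡ 7 (mod 71)
7^2 = (7^1)^2 ≡ 7^2 = 49 ≡ 49 (mod 71)
7^4 = (7^2)^2 ≡ 49^2 = 2401 ≡ 58 (mod 71)
7^8 = (7^4)^2 ≡ 58^2 = 3364 ≡ 27 (mod 71)
7^16 = (7^8)^2 ≡ 27^2 = 729 ≡ 19 (mod 71)
7^20 = 7^16 · 7^4 ≡ 19 · 58 ≡ 37 (mod 71).

37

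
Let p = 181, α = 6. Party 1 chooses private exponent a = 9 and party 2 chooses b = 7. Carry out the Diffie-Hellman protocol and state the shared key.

Party 1 sends A = α^a mod p = 6^9 mod 181.
6^1 ≡ 6 (mod 181)
6^2 = (6^1)^2 ≡ 6^2 = 36 ≡ 36 (mod 181)
6^4 = (6^2)^2 ≡ 36^2 = 1296 ≡ 29 (mod 181)
6^8 = (6^4)^2 ≡ 29^2 = 841 ≡ 117 (mod 181)
6^9 = 6^8 · 6^1 ≡ 117 · 6 ≡ 159 (mod 181).
So A = 159. Party 2 then computes K = A^b mod p = 159^7 mod 181.
159^1 ≡ 159 (mod 181)
159^2 = (159^1)^2 ≡ 159^2 = 25281 ≡ 122 (mod 181)
159^4 = (159^2)^2 ≡ 122^2 = 14884 ≡ 42 (mod 181)
159^7 = 159^4 · 159^2 · 159^1 ≡ 42 · 122 · 159 ≡ 35 (mod 181).

35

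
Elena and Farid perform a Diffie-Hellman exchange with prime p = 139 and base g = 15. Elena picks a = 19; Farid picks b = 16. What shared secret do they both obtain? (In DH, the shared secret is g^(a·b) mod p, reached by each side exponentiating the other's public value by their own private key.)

Elena sends A = g^a mod p = 15^19 mod 139.
15^1 ≡ 15 (mod 139)
15^2 = (15^1)^2 ≡ 15^2 = 225 ≡ 86 (mod 139)
15^4 = (15^2)^2 ≡ 86^2 = 7396 ≡ 29 (mod 139)
15^8 = (15^4)^2 ≡ 29^2 = 841 ≡ 7 (mod 139)
15^16 = (15^8)^2 ≡ 7^2 = 49 ≡ 49 (mod 139)
15^19 = 15^16 · 15^2 · 15^1 ≡ 49 · 86 · 15 ≡ 104 (mod 139).
So A = 104. Farid then computes K = A^b mod p = 104^16 mod 139.
104^1 ≡ 104 (mod 139)
104^2 = (104^1)^2 ≡ 104^2 = 10816 ≡ 113 (mod 139)
104^4 = (104^2)^2 ≡ 113^2 = 12769 ≡ 120 (mod 139)
104^8 = (104^4)^2 ≡ 120^2 = 14400 ≡ 83 (mod 139)
104^16 = (104^8)^2 ≡ 83^2 = 6889 ≡ 78 (mod 139)

78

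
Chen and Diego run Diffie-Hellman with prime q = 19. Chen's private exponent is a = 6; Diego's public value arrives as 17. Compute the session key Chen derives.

Shared key K = 17^6 mod 19.
17^1 ≡ 17 (mod 19)
17^2 = (17^1)^2 ≡ 17^2 = 289 ≡ 4 (mod 19)
17^4 = (17^2)^2 ≡ 4^2 = 16 ≡ 16 (mod 19)
17^6 = 17^4 · 17^2 ≡ 16 · 4 ≡ 7 (mod 19).

7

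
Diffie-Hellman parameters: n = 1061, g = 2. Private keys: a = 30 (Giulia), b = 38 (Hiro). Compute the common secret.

Hiro sends B = g^b mod n = 2^38 mod 1061.
2^1 ≡ 2 (mod 1061)
2^2 = (2^1)^2 ≡ 2^2 = 4 ≡ 4 (mod 1061)
2^4 = (2^2)^2 ≡ 4^2 = 16 ≡ 16 (mod 1061)
2^8 = (2^4)^2 ≡ 16^2 = 256 ≡ 256 (mod 1061)
2^16 = (2^8)^2 ≡ 256^2 = 65536 ≡ 815 (mod 1061)
2^32 = (2^16)^2 ≡ 815^2 = 664225 ≡ 39 (mod 1061)
2^38 = 2^32 · 2^4 · 2^2 ≡ 39 · 16 · 4 ≡ 374 (mod 1061).
So B = 374. Giulia then computes K = B^a mod n = 374^30 mod 1061.
374^1 ≡ 374 (mod 1061)
374^2 = (374^1)^2 ≡ 374^2 = 139876 ≡ 885 (mod 1061)
374^4 = (374^2)^2 ≡ 885^2 = 783225 ≡ 207 (mod 1061)
374^8 = (374^4)^2 ≡ 207^2 = 42849 ≡ 409 (mod 1061)
374^16 = (374^8)^2 ≡ 409^2 = 167281 ≡ 704 (mod 1061)
374^30 = 374^16 · 374^8 · 374^4 · 374^2 ≡ 704 · 409 · 207 · 885 ≡ 367 (mod 1061).

367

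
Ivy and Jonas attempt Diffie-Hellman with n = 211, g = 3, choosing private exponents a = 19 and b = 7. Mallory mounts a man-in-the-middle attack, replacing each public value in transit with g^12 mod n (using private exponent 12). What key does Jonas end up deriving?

Jonas receives Mallory's public value M = 3^12 mod 211 instead of the honest one.
3^1 ≡ 3 (mod 211)
3^2 = (3^1)^2 ≡ 3^2 = 9 ≡ 9 (mod 211)
3^4 = (3^2)^2 ≡ 9^2 = 81 ≡ 81 (mod 211)
3^8 = (3^4)^2 ≡ 81^2 = 6561 ≡ 20 (mod 211)
3^12 = 3^8 · 3^4 ≡ 20 · 81 ≡ 143 (mod 211).
So M = 143. Jonas computes K = M^7 mod 211.
143^1 ≡ 143 (mod 211)
143^2 = (143^1)^2 ≡ 143^2 = 20449 ≡ 193 (mod 211)
143^4 = (143^2)^2 ≡ 193^2 = 37249 ≡ 113 (mod 211)
143^7 = 143^4 · 143^2 · 143^1 ≡ 113 · 193 · 143 ≡ 107 (mod 211).

107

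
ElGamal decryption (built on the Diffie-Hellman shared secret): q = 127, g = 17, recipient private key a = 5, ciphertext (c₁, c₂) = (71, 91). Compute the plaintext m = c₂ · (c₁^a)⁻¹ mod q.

Shared mask s = c₁^a mod q = 71^5 mod 127.
71^1 ≡ 71 (mod 127)
71^2 = (71^1)^2 ≡ 71^2 = 5041 ≡ 88 (mod 127)
71^4 = (71^2)^2 ≡ 88^2 = 7744 ≡ 124 (mod 127)
71^5 = 71^4 · 71^1 ≡ 124 · 71 ≡ 41 (mod 127).
So s = 41; s⁻¹ ≡ 31 (mod 127).
m = c₂ · s⁻¹ mod 127 = 91 · 31 mod 127 = 27.

27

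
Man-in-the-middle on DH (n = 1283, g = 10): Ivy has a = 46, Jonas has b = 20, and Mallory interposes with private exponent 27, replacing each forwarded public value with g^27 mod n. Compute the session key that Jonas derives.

282

Jonas receives Mallory's public value M = 10^27 mod 1283 instead of the honest one.
10^1 ≡ 10 (mod 1283)
10^2 = (10^1)^2 ≡ 10^2 = 100 ≡ 100 (mod 1283)
10^4 = (10^2)^2 ≡ 100^2 = 10000 ≡ 1019 (mod 1283)
10^8 = (10^4)^2 ≡ 1019^2 = 1038361 ≡ 414 (mod 1283)
10^16 = (10^8)^2 ≡ 414^2 = 171396 ≡ 757 (mod 1283)
10^27 = 10^16 · 10^8 · 10^2 · 10^1 ≡ 757 · 414 · 100 · 10 ≡ 873 (mod 1283).
So M = 873. Jonas computes K = M^20 mod 1283.
873^1 ≡ 873 (mod 1283)
873^2 = (873^1)^2 ≡ 873^2 = 762129 ≡ 27 (mod 1283)
873^4 = (873^2)^2 ≡ 27^2 = 729 ≡ 729 (mod 1283)
873^8 = (873^4)^2 ≡ 729^2 = 531441 ≡ 279 (mod 1283)
873^16 = (873^8)^2 ≡ 279^2 = 77841 ≡ 861 (mod 1283)
873^20 = 873^16 · 873^4 ≡ 861 · 729 ≡ 282 (mod 1283).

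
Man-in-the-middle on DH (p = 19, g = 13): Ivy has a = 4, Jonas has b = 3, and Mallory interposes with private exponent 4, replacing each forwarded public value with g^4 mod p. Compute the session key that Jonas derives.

7

Jonas receives Mallory's public value M = 13^4 mod 19 instead of the honest one.
13^1 ≡ 13 (mod 19)
13^2 = (13^1)^2 ≡ 13^2 = 169 ≡ 17 (mod 19)
13^4 = (13^2)^2 ≡ 17^2 = 289 ≡ 4 (mod 19)
So M = 4. Jonas computes K = M^3 mod 19.
4^1 ≡ 4 (mod 19)
4^2 = (4^1)^2 ≡ 4^2 = 16 ≡ 16 (mod 19)
4^3 = 4^2 · 4^1 ≡ 16 · 4 ≡ 7 (mod 19).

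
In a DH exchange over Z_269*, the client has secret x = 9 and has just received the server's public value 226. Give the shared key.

256

Shared key K = 226^9 mod 269.
226^1 ≡ 226 (mod 269)
226^2 = (226^1)^2 ≡ 226^2 = 51076 ≡ 235 (mod 269)
226^4 = (226^2)^2 ≡ 235^2 = 55225 ≡ 80 (mod 269)
226^8 = (226^4)^2 ≡ 80^2 = 6400 ≡ 213 (mod 269)
226^9 = 226^8 · 226^1 ≡ 213 · 226 ≡ 256 (mod 269).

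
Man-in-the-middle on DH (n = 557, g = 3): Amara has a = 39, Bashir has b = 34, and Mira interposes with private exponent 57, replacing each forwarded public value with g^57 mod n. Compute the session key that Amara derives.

Amara receives Mira's public value M = 3^57 mod 557 instead of the honest one.
3^1 ≡ 3 (mod 557)
3^2 = (3^1)^2 ≡ 3^2 = 9 ≡ 9 (mod 557)
3^4 = (3^2)^2 ≡ 9^2 = 81 ≡ 81 (mod 557)
3^8 = (3^4)^2 ≡ 81^2 = 6561 ≡ 434 (mod 557)
3^16 = (3^8)^2 ≡ 434^2 = 188356 ≡ 90 (mod 557)
3^32 = (3^16)^2 ≡ 90^2 = 8100 ≡ 302 (mod 557)
3^57 = 3^32 · 3^16 · 3^8 · 3^1 ≡ 302 · 90 · 434 · 3 ≡ 479 (mod 557).
So M = 479. Amara computes K = M^39 mod 557.
479^1 ≡ 479 (mod 557)
479^2 = (479^1)^2 ≡ 479^2 = 229441 ≡ 514 (mod 557)
479^4 = (479^2)^2 ≡ 514^2 = 264196 ≡ 178 (mod 557)
479^8 = (479^4)^2 ≡ 178^2 = 31684 ≡ 492 (mod 557)
479^16 = (479^8)^2 ≡ 492^2 = 242064 ≡ 326 (mod 557)
479^32 = (479^16)^2 ≡ 326^2 = 106276 ≡ 446 (mod 557)
479^39 = 479^32 · 479^4 · 479^2 · 479^1 ≡ 446 · 178 · 514 · 479 ≡ 186 (mod 557).

186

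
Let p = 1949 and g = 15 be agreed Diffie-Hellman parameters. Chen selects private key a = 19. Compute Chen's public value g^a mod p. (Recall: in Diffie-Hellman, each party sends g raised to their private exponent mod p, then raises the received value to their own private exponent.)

Public value = 15^19 mod 1949.
15^1 ≡ 15 (mod 1949)
15^2 = (15^1)^2 ≡ 15^2 = 225 ≡ 225 (mod 1949)
15^4 = (15^2)^2 ≡ 225^2 = 50625 ≡ 1900 (mod 1949)
15^8 = (15^4)^2 ≡ 1900^2 = 3610000 ≡ 452 (mod 1949)
15^16 = (15^8)^2 ≡ 452^2 = 204304 ≡ 1608 (mod 1949)
15^19 = 15^16 · 15^2 · 15^1 ≡ 1608 · 225 · 15 ≡ 984 (mod 1949).

984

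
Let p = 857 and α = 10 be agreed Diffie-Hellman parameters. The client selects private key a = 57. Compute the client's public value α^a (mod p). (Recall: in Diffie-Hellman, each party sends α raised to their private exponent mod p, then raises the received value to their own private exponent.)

498

Public value = 10^57 (mod 857).
10^1 ≡ 10 (mod 857)
10^2 = (10^1)^2 ≡ 10^2 = 100 ≡ 100 (mod 857)
10^4 = (10^2)^2 ≡ 100^2 = 10000 ≡ 573 (mod 857)
10^8 = (10^4)^2 ≡ 573^2 = 328329 ≡ 98 (mod 857)
10^16 = (10^8)^2 ≡ 98^2 = 9604 ≡ 177 (mod 857)
10^32 = (10^16)^2 ≡ 177^2 = 31329 ≡ 477 (mod 857)
10^57 = 10^32 · 10^16 · 10^8 · 10^1 ≡ 477 · 177 · 98 · 10 ≡ 498 (mod 857).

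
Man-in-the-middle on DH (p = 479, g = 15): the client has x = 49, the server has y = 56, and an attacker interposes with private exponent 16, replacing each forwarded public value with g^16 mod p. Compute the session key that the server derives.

230

The server receives an attacker's public value M = 15^16 mod 479 instead of the honest one.
15^1 ≡ 15 (mod 479)
15^2 = (15^1)^2 ≡ 15^2 = 225 ≡ 225 (mod 479)
15^4 = (15^2)^2 ≡ 225^2 = 50625 ≡ 330 (mod 479)
15^8 = (15^4)^2 ≡ 330^2 = 108900 ≡ 167 (mod 479)
15^16 = (15^8)^2 ≡ 167^2 = 27889 ≡ 107 (mod 479)
So M = 107. The server computes K = M^56 mod 479.
107^1 ≡ 107 (mod 479)
107^2 = (107^1)^2 ≡ 107^2 = 11449 ≡ 432 (mod 479)
107^4 = (107^2)^2 ≡ 432^2 = 186624 ≡ 293 (mod 479)
107^8 = (107^4)^2 ≡ 293^2 = 85849 ≡ 108 (mod 479)
107^16 = (107^8)^2 ≡ 108^2 = 11664 ≡ 168 (mod 479)
107^32 = (107^16)^2 ≡ 168^2 = 28224 ≡ 442 (mod 479)
107^56 = 107^32 · 107^16 · 107^8 ≡ 442 · 168 · 108 ≡ 230 (mod 479).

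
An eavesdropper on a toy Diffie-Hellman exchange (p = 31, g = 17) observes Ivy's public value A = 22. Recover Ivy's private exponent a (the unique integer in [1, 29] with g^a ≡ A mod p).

Try successive powers of 17 modulo 31:
17^1 ≡ 17
17^2 ≡ 10
17^3 ≡ 15
17^4 ≡ 7
17^5 ≡ 26
17^6 ≡ 8
17^7 ≡ 12
17^8 ≡ 18
17^9 ≡ 27
17^10 ≡ 25
17^11 ≡ 22
Found: a = 11.

11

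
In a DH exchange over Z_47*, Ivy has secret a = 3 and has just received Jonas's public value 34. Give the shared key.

Shared key K = 34^3 mod 47.
34^1 ≡ 34 (mod 47)
34^2 = (34^1)^2 ≡ 34^2 = 1156 ≡ 28 (mod 47)
34^3 = 34^2 · 34^1 ≡ 28 · 34 ≡ 12 (mod 47).

12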